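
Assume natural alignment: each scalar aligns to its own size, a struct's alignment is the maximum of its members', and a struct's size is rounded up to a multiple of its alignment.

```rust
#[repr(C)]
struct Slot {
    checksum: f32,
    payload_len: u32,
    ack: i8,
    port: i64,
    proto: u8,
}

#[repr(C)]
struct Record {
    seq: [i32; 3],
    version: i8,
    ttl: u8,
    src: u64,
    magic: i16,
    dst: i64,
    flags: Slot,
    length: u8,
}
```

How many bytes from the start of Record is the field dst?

Slot: 0..4  checksum  (4B, 4-aligned); 4..8  payload_len  (4B, 4-aligned); 8..9  ack  (1B, 1-aligned); 9..16  -- padding (7B); 16..24  port  (8B, 8-aligned); 24..25  proto  (1B, 1-aligned); 25..32  -- tail padding (7B); sizeof = 32, alignof = 8
0..12  seq  (12B, 4-aligned)
12..13  version  (1B, 1-aligned)
13..14  ttl  (1B, 1-aligned)
14..16  -- padding (2B)
16..24  src  (8B, 8-aligned)
24..26  magic  (2B, 2-aligned)
26..32  -- padding (6B)
32..40  dst  (8B, 8-aligned)

32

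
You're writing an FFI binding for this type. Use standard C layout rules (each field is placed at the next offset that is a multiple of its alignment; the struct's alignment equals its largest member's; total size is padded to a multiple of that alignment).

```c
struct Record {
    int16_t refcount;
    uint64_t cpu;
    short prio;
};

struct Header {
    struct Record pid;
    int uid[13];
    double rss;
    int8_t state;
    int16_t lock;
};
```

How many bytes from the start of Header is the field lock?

Record: @0: refcount [2B, align 2] → 2; +6 pad (align 8); @8: cpu [8B, align 8] → 16; @16: prio [2B, align 2] → 18; +6 tail pad (align 8); size 24, align 8
@0: pid [24B, align 8] → 24
@24: uid [52B, align 4] → 76
+4 pad (align 8)
@80: rss [8B, align 8] → 88
@88: state [1B, align 1] → 89
+1 pad (align 2)
@90: lock [2B, align 2] → 92

90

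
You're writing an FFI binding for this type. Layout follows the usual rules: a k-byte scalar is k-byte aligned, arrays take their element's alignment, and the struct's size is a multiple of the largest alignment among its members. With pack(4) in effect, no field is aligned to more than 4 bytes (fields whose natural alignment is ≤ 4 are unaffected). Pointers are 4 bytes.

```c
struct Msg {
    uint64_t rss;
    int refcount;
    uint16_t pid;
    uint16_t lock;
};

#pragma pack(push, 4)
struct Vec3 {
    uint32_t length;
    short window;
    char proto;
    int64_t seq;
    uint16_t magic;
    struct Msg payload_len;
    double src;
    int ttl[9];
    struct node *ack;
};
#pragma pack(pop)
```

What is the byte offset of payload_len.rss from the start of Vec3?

Msg: @0: rss [8B, align 8] → 8; @8: refcount [4B, align 4] → 12; @12: pid [2B, align 2] → 14; @14: lock [2B, align 2] → 16; size 16, align 8
@0: length [4B, align 4] → 4
@4: window [2B, align 2] → 6
@6: proto [1B, align 1] → 7
+1 pad (align 4)
@8: seq [8B, align 4] → 16
@16: magic [2B, align 2] → 18
+2 pad (align 4)
@20: payload_len [16B, align 4] → 36
within Msg: rss at 0
20 + 0 = 20

20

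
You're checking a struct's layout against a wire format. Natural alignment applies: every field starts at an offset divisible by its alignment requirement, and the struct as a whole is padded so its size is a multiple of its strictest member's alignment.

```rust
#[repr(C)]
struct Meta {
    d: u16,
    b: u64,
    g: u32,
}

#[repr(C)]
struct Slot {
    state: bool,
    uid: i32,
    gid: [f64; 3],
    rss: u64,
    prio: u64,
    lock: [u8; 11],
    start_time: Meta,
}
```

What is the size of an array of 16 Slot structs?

Meta: @0: d [2B, align 2] → 2; +6 pad (align 8); @8: b [8B, align 8] → 16; @16: g [4B, align 4] → 20; +4 tail pad (align 8); size 24, align 8
@0: state [1B, align 1] → 1
+3 pad (align 4)
@4: uid [4B, align 4] → 8
@8: gid [24B, align 8] → 32
@32: rss [8B, align 8] → 40
@40: prio [8B, align 8] → 48
@48: lock [11B, align 1] → 59
+5 pad (align 8)
@64: start_time [24B, align 8] → 88
size 88, align 8
array of 16: 16 × 88 = 1408

1408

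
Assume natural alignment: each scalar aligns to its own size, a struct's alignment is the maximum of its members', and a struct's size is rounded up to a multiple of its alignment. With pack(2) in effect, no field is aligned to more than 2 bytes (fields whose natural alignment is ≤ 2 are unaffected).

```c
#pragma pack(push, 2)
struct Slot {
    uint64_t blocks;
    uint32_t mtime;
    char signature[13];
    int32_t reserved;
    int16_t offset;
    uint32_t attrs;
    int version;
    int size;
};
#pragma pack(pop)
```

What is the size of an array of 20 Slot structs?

@0: blocks [8B, align 2] → 8
@8: mtime [4B, align 2] → 12
@12: signature [13B, align 1] → 25
+1 pad (align 2)
@26: reserved [4B, align 2] → 30
@30: offset [2B, align 2] → 32
@32: attrs [4B, align 2] → 36
@36: version [4B, align 2] → 40
@40: size [4B, align 2] → 44
size 44, align 2
array of 20: 20 × 44 = 880

880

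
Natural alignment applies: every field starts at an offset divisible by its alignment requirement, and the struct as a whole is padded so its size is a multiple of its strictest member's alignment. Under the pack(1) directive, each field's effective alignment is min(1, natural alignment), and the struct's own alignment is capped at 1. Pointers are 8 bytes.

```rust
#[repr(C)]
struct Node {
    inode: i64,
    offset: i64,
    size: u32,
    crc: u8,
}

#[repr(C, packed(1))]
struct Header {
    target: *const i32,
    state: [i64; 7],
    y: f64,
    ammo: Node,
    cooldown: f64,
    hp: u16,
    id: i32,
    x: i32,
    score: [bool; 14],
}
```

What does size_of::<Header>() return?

128 bytes

Node: 0..8  inode  (8B, 8-aligned); 8..16  offset  (8B, 8-aligned); 16..20  size  (4B, 4-aligned); 20..21  crc  (1B, 1-aligned); 21..24  -- tail padding (3B); sizeof = 24, alignof = 8
0..8  target  (8B, 1-aligned)
8..64  state  (56B, 1-aligned)
64..72  y  (8B, 1-aligned)
72..96  ammo  (24B, 1-aligned)
96..104  cooldown  (8B, 1-aligned)
104..106  hp  (2B, 1-aligned)
106..110  id  (4B, 1-aligned)
110..114  x  (4B, 1-aligned)
114..128  score  (14B, 1-aligned)
sizeof = 128, alignof = 1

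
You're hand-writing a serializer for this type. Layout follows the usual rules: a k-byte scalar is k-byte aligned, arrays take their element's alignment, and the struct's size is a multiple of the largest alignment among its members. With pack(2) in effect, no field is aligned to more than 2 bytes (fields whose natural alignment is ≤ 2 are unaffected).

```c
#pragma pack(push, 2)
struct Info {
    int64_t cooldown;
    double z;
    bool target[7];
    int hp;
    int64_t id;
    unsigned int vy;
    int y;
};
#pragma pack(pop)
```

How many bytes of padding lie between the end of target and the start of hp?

@0: cooldown [8B, align 2] → 8
@8: z [8B, align 2] → 16
@16: target [7B, align 1] → 23
+1 pad (align 2)
@24: hp [4B, align 2] → 28

1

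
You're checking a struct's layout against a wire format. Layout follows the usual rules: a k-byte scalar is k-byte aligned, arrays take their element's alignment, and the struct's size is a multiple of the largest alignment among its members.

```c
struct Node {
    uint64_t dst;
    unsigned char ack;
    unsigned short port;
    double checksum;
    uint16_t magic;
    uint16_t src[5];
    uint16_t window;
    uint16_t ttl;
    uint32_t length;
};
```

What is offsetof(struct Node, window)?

36

dst at 0 (size 8, align 8) → ends 8
ack at 8 (size 1, align 1) → ends 9
pad 1 to align 2 for port
port at 10 (size 2, align 2) → ends 12
pad 4 to align 8 for checksum
checksum at 16 (size 8, align 8) → ends 24
magic at 24 (size 2, align 2) → ends 26
src at 26 (size 10, align 2) → ends 36
window at 36 (size 2, align 2) → ends 38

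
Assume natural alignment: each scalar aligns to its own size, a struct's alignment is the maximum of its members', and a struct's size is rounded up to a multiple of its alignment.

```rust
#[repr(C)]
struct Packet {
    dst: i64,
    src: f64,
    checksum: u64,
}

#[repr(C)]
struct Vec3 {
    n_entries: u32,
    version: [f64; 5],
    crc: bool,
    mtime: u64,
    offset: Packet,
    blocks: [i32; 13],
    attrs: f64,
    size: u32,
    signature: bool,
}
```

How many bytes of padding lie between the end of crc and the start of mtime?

Packet: 0..8  dst  (8B, 8-aligned); 8..16  src  (8B, 8-aligned); 16..24  checksum  (8B, 8-aligned); sizeof = 24, alignof = 8
0..4  n_entries  (4B, 4-aligned)
4..8  -- padding (4B)
8..48  version  (40B, 8-aligned)
48..49  crc  (1B, 1-aligned)
49..56  -- padding (7B)
56..64  mtime  (8B, 8-aligned)

7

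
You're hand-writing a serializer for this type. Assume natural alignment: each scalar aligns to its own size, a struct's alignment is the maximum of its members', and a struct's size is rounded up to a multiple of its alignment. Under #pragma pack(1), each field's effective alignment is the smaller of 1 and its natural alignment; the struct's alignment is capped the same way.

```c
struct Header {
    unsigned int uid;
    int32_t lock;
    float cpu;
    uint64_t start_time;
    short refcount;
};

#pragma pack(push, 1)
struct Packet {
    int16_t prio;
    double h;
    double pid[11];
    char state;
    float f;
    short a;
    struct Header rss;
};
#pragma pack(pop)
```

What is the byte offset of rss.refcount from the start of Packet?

Header: @0: uid [4B, align 4] → 4; @4: lock [4B, align 4] → 8; @8: cpu [4B, align 4] → 12; +4 pad (align 8); @16: start_time [8B, align 8] → 24; @24: refcount [2B, align 2] → 26; +6 tail pad (align 8); size 32, align 8
@0: prio [2B, align 1] → 2
@2: h [8B, align 1] → 10
@10: pid [88B, align 1] → 98
@98: state [1B, align 1] → 99
@99: f [4B, align 1] → 103
@103: a [2B, align 1] → 105
@105: rss [32B, align 1] → 137
within Header: refcount at 24
105 + 24 = 129

129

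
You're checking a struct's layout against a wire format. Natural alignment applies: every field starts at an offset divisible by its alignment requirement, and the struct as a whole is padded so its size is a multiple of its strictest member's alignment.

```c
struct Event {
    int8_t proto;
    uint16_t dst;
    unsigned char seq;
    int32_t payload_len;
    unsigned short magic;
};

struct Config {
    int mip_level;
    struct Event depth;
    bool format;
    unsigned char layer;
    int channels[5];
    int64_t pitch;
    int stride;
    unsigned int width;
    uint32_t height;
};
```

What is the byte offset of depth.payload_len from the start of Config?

12

Event: @0: proto [1B, align 1] → 1; +1 pad (align 2); @2: dst [2B, align 2] → 4; @4: seq [1B, align 1] → 5; +3 pad (align 4); @8: payload_len [4B, align 4] → 12; @12: magic [2B, align 2] → 14; +2 tail pad (align 4); size 16, align 4
@0: mip_level [4B, align 4] → 4
@4: depth [16B, align 4] → 20
within Event: payload_len at 8
4 + 8 = 12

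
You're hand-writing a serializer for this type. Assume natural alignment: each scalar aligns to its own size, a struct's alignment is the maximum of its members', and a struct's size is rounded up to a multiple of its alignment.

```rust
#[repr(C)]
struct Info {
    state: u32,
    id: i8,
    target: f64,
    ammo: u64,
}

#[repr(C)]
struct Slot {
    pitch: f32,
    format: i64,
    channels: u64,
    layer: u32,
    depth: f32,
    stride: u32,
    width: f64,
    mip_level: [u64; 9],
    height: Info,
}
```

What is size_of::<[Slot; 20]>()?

2880

Info: @0: state [4B, align 4] → 4; @4: id [1B, align 1] → 5; +3 pad (align 8); @8: target [8B, align 8] → 16; @16: ammo [8B, align 8] → 24; size 24, align 8
@0: pitch [4B, align 4] → 4
+4 pad (align 8)
@8: format [8B, align 8] → 16
@16: channels [8B, align 8] → 24
@24: layer [4B, align 4] → 28
@28: depth [4B, align 4] → 32
@32: stride [4B, align 4] → 36
+4 pad (align 8)
@40: width [8B, align 8] → 48
@48: mip_level [72B, align 8] → 120
@120: height [24B, align 8] → 144
size 144, align 8
array of 20: 20 × 144 = 2880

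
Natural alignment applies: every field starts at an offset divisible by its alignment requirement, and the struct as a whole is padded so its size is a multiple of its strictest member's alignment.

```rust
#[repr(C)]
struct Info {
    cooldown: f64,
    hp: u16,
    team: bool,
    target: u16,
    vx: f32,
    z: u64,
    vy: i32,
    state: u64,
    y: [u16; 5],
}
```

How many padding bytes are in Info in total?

@0: cooldown [8B, align 8] → 8
@8: hp [2B, align 2] → 10
@10: team [1B, align 1] → 11
+1 pad (align 2)
@12: target [2B, align 2] → 14
+2 pad (align 4)
@16: vx [4B, align 4] → 20
+4 pad (align 8)
@24: z [8B, align 8] → 32
@32: vy [4B, align 4] → 36
+4 pad (align 8)
@40: state [8B, align 8] → 48
@48: y [10B, align 2] → 58
+6 tail pad (align 8)
size 64, align 8
data bytes 47, size 64 → padding 17

17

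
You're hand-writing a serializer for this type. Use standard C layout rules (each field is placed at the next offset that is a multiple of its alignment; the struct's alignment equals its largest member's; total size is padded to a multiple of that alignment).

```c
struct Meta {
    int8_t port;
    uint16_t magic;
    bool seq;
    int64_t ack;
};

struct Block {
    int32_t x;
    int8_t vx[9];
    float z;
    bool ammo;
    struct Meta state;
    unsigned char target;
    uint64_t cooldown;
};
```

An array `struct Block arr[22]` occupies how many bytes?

Meta: @0: port [1B, align 1] → 1; +1 pad (align 2); @2: magic [2B, align 2] → 4; @4: seq [1B, align 1] → 5; +3 pad (align 8); @8: ack [8B, align 8] → 16; size 16, align 8
@0: x [4B, align 4] → 4
@4: vx [9B, align 1] → 13
+3 pad (align 4)
@16: z [4B, align 4] → 20
@20: ammo [1B, align 1] → 21
+3 pad (align 8)
@24: state [16B, align 8] → 40
@40: target [1B, align 1] → 41
+7 pad (align 8)
@48: cooldown [8B, align 8] → 56
size 56, align 8
array of 22: 22 × 56 = 1232

1232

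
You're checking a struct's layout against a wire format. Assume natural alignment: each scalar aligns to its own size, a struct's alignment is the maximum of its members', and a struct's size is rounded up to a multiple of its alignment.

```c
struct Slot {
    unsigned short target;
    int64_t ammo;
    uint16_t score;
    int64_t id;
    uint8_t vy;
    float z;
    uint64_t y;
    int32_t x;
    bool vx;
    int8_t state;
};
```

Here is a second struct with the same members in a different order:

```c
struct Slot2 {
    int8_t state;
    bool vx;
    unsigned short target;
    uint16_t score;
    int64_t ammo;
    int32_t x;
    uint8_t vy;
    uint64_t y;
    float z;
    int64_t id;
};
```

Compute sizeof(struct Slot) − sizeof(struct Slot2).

8

target at 0 (size 2, align 2) → ends 2
pad 6 to align 8 for ammo
ammo at 8 (size 8, align 8) → ends 16
score at 16 (size 2, align 2) → ends 18
pad 6 to align 8 for id
id at 24 (size 8, align 8) → ends 32
vy at 32 (size 1, align 1) → ends 33
pad 3 to align 4 for z
z at 36 (size 4, align 4) → ends 40
y at 40 (size 8, align 8) → ends 48
x at 48 (size 4, align 4) → ends 52
vx at 52 (size 1, align 1) → ends 53
state at 53 (size 1, align 1) → ends 54
tail pad 2 to reach multiple of 8
total 56 bytes, alignment 8
— Slot2 —
state at 0 (size 1, align 1) → ends 1
vx at 1 (size 1, align 1) → ends 2
target at 2 (size 2, align 2) → ends 4
score at 4 (size 2, align 2) → ends 6
pad 2 to align 8 for ammo
ammo at 8 (size 8, align 8) → ends 16
x at 16 (size 4, align 4) → ends 20
vy at 20 (size 1, align 1) → ends 21
pad 3 to align 8 for y
y at 24 (size 8, align 8) → ends 32
z at 32 (size 4, align 4) → ends 36
pad 4 to align 8 for id
id at 40 (size 8, align 8) → ends 48
total 48 bytes, alignment 8
56 − 48 = 8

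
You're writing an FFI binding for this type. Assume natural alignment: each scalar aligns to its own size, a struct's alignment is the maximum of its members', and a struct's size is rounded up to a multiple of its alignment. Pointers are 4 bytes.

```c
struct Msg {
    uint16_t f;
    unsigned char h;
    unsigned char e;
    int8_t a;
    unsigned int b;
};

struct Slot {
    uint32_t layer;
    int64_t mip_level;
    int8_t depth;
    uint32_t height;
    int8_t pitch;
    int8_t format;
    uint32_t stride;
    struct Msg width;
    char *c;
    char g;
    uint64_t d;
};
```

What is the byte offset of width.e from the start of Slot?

Msg: @0: f [2B, align 2] → 2; @2: h [1B, align 1] → 3; @3: e [1B, align 1] → 4; @4: a [1B, align 1] → 5; +3 pad (align 4); @8: b [4B, align 4] → 12; size 12, align 4
@0: layer [4B, align 4] → 4
+4 pad (align 8)
@8: mip_level [8B, align 8] → 16
@16: depth [1B, align 1] → 17
+3 pad (align 4)
@20: height [4B, align 4] → 24
@24: pitch [1B, align 1] → 25
@25: format [1B, align 1] → 26
+2 pad (align 4)
@28: stride [4B, align 4] → 32
@32: width [12B, align 4] → 44
within Msg: e at 3
32 + 3 = 35

35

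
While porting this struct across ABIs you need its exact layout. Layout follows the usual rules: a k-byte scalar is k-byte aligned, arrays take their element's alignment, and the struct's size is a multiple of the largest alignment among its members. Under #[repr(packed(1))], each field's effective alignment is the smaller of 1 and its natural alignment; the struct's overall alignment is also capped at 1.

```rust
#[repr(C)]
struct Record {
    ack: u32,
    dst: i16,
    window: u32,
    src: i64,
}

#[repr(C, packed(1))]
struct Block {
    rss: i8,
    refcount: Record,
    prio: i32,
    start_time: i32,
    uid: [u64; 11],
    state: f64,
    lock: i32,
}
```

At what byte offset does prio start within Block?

25

Record: 0..4  ack  (4B, 4-aligned); 4..6  dst  (2B, 2-aligned); 6..8  -- padding (2B); 8..12  window  (4B, 4-aligned); 12..16  -- padding (4B); 16..24  src  (8B, 8-aligned); sizeof = 24, alignof = 8
0..1  rss  (1B, 1-aligned)
1..25  refcount  (24B, 1-aligned)
25..29  prio  (4B, 1-aligned)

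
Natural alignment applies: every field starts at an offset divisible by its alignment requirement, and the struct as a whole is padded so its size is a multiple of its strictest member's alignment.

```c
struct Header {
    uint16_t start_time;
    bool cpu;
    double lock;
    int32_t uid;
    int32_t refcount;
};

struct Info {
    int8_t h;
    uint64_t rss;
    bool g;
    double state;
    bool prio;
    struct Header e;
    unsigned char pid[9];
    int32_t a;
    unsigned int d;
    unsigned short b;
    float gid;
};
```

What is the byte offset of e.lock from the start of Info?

Header: 0..2  start_time  (2B, 2-aligned); 2..3  cpu  (1B, 1-aligned); 3..8  -- padding (5B); 8..16  lock  (8B, 8-aligned); 16..20  uid  (4B, 4-aligned); 20..24  refcount  (4B, 4-aligned); sizeof = 24, alignof = 8
0..1  h  (1B, 1-aligned)
1..8  -- padding (7B)
8..16  rss  (8B, 8-aligned)
16..17  g  (1B, 1-aligned)
17..24  -- padding (7B)
24..32  state  (8B, 8-aligned)
32..33  prio  (1B, 1-aligned)
33..40  -- padding (7B)
40..64  e  (24B, 8-aligned)
within Header: lock at 8
40 + 8 = 48

48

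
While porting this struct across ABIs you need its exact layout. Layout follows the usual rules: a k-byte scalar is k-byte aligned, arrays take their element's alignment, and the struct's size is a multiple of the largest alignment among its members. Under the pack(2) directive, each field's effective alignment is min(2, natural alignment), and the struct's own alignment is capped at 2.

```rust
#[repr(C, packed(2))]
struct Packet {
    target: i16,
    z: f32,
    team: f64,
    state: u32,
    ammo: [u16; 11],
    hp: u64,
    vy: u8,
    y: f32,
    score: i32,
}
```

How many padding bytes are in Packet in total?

@0: target [2B, align 2] → 2
@2: z [4B, align 2] → 6
@6: team [8B, align 2] → 14
@14: state [4B, align 2] → 18
@18: ammo [22B, align 2] → 40
@40: hp [8B, align 2] → 48
@48: vy [1B, align 1] → 49
+1 pad (align 2)
@50: y [4B, align 2] → 54
@54: score [4B, align 2] → 58
size 58, align 2
data bytes 57, size 58 → padding 1

1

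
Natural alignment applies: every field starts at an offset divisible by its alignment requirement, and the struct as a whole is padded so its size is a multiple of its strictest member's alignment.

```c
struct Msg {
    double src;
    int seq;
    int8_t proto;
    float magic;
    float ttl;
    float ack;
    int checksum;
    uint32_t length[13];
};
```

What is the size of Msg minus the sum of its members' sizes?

7

src at 0 (size 8, align 8) → ends 8
seq at 8 (size 4, align 4) → ends 12
proto at 12 (size 1, align 1) → ends 13
pad 3 to align 4 for magic
magic at 16 (size 4, align 4) → ends 20
ttl at 20 (size 4, align 4) → ends 24
ack at 24 (size 4, align 4) → ends 28
checksum at 28 (size 4, align 4) → ends 32
length at 32 (size 52, align 4) → ends 84
tail pad 4 to reach multiple of 8
total 88 bytes, alignment 8
data bytes 81, size 88 → padding 7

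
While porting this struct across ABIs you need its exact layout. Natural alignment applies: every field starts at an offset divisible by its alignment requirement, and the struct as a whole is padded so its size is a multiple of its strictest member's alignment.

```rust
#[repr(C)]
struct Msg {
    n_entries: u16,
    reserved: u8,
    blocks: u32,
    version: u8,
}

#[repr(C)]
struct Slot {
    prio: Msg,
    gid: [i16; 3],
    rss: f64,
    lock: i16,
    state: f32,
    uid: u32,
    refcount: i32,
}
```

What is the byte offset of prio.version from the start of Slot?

Msg: 0..2  n_entries  (2B, 2-aligned); 2..3  reserved  (1B, 1-aligned); 3..4  -- padding (1B); 4..8  blocks  (4B, 4-aligned); 8..9  version  (1B, 1-aligned); 9..12  -- tail padding (3B); sizeof = 12, alignof = 4
0..12  prio  (12B, 4-aligned)
within Msg: version at 8
0 + 8 = 8

8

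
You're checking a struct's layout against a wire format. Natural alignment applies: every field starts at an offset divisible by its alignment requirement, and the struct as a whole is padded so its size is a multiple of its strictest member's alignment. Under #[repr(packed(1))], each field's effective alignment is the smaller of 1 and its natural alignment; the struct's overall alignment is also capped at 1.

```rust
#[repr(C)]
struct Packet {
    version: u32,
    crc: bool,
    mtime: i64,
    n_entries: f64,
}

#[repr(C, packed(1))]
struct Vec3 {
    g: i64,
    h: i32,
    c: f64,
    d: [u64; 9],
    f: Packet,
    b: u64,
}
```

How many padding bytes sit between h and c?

0

Packet: version at 0 (size 4, align 4) → ends 4; crc at 4 (size 1, align 1) → ends 5; pad 3 to align 8 for mtime; mtime at 8 (size 8, align 8) → ends 16; n_entries at 16 (size 8, align 8) → ends 24; total 24 bytes, alignment 8
g at 0 (size 8, align 1) → ends 8
h at 8 (size 4, align 1) → ends 12
c at 12 (size 8, align 1) → ends 20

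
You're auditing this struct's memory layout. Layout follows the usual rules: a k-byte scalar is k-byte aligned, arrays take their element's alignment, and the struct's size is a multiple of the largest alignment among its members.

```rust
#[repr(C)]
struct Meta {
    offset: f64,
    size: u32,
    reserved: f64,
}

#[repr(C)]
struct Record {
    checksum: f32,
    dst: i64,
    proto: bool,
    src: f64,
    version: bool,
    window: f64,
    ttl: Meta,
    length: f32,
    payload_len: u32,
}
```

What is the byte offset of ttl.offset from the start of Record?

48

Meta: 0..8  offset  (8B, 8-aligned); 8..12  size  (4B, 4-aligned); 12..16  -- padding (4B); 16..24  reserved  (8B, 8-aligned); sizeof = 24, alignof = 8
0..4  checksum  (4B, 4-aligned)
4..8  -- padding (4B)
8..16  dst  (8B, 8-aligned)
16..17  proto  (1B, 1-aligned)
17..24  -- padding (7B)
24..32  src  (8B, 8-aligned)
32..33  version  (1B, 1-aligned)
33..40  -- padding (7B)
40..48  window  (8B, 8-aligned)
48..72  ttl  (24B, 8-aligned)
within Meta: offset at 0
48 + 0 = 48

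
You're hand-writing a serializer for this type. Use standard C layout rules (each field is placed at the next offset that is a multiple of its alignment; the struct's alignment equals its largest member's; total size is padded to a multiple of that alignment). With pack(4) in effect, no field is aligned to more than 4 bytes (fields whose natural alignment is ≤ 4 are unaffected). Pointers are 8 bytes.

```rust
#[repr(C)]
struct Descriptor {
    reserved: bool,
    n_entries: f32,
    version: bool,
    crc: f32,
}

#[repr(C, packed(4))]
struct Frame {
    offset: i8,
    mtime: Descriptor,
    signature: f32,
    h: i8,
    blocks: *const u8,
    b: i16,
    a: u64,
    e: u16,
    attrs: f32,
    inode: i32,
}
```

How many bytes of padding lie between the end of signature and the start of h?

Descriptor: reserved at 0 (size 1, align 1) → ends 1; pad 3 to align 4 for n_entries; n_entries at 4 (size 4, align 4) → ends 8; version at 8 (size 1, align 1) → ends 9; pad 3 to align 4 for crc; crc at 12 (size 4, align 4) → ends 16; total 16 bytes, alignment 4
offset at 0 (size 1, align 1) → ends 1
pad 3 to align 4 for mtime
mtime at 4 (size 16, align 4) → ends 20
signature at 20 (size 4, align 4) → ends 24
h at 24 (size 1, align 1) → ends 25

0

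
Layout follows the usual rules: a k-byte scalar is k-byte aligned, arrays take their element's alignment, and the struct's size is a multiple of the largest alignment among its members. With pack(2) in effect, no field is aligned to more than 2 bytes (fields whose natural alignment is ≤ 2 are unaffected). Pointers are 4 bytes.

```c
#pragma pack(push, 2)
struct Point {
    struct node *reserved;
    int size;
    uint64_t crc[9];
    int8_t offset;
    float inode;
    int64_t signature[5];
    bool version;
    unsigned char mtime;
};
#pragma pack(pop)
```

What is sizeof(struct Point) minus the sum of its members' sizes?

@0: reserved [4B, align 2] → 4
@4: size [4B, align 2] → 8
@8: crc [72B, align 2] → 80
@80: offset [1B, align 1] → 81
+1 pad (align 2)
@82: inode [4B, align 2] → 86
@86: signature [40B, align 2] → 126
@126: version [1B, align 1] → 127
@127: mtime [1B, align 1] → 128
size 128, align 2
data bytes 127, size 128 → padding 1

1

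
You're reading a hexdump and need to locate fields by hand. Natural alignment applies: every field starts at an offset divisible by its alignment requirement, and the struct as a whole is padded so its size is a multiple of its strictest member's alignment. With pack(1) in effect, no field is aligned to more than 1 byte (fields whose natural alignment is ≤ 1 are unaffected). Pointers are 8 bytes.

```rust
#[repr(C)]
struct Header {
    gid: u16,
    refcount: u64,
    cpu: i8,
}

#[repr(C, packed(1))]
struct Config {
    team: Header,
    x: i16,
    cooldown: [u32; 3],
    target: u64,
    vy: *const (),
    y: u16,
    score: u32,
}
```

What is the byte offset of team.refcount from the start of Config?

Header: 0..2  gid  (2B, 2-aligned); 2..8  -- padding (6B); 8..16  refcount  (8B, 8-aligned); 16..17  cpu  (1B, 1-aligned); 17..24  -- tail padding (7B); sizeof = 24, alignof = 8
0..24  team  (24B, 1-aligned)
within Header: refcount at 8
0 + 8 = 8

8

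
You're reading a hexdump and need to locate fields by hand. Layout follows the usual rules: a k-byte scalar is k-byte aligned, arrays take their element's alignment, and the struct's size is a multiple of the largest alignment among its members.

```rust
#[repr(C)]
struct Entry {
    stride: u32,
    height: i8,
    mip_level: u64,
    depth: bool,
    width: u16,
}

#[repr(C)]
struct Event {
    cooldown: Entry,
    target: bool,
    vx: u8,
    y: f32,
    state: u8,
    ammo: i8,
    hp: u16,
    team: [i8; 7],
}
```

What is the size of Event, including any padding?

48 bytes

Entry: 0..4  stride  (4B, 4-aligned); 4..5  height  (1B, 1-aligned); 5..8  -- padding (3B); 8..16  mip_level  (8B, 8-aligned); 16..17  depth  (1B, 1-aligned); 17..18  -- padding (1B); 18..20  width  (2B, 2-aligned); 20..24  -- tail padding (4B); sizeof = 24, alignof = 8
0..24  cooldown  (24B, 8-aligned)
24..25  target  (1B, 1-aligned)
25..26  vx  (1B, 1-aligned)
26..28  -- padding (2B)
28..32  y  (4B, 4-aligned)
32..33  state  (1B, 1-aligned)
33..34  ammo  (1B, 1-aligned)
34..36  hp  (2B, 2-aligned)
36..43  team  (7B, 1-aligned)
43..48  -- tail padding (5B)
sizeof = 48, alignof = 8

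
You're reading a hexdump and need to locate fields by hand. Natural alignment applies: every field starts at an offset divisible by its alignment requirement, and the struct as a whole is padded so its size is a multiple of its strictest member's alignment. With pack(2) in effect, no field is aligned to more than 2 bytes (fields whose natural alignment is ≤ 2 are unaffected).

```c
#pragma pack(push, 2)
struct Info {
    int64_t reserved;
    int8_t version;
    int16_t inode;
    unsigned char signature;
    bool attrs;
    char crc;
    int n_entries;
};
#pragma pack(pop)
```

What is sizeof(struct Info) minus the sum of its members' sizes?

@0: reserved [8B, align 2] → 8
@8: version [1B, align 1] → 9
+1 pad (align 2)
@10: inode [2B, align 2] → 12
@12: signature [1B, align 1] → 13
@13: attrs [1B, align 1] → 14
@14: crc [1B, align 1] → 15
+1 pad (align 2)
@16: n_entries [4B, align 2] → 20
size 20, align 2
data bytes 18, size 20 → padding 2

2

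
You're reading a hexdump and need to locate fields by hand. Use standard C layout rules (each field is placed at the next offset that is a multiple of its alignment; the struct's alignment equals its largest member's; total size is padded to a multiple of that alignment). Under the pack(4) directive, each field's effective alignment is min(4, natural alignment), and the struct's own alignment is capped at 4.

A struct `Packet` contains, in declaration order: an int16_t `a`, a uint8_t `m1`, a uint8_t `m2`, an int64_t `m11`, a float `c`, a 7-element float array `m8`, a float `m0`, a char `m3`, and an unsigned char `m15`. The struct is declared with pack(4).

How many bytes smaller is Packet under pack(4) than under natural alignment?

natural layout:
  a at 0 (size 2, align 2) → ends 2
  m1 at 2 (size 1, align 1) → ends 3
  m2 at 3 (size 1, align 1) → ends 4
  pad 4 to align 8 for m11
  m11 at 8 (size 8, align 8) → ends 16
  c at 16 (size 4, align 4) → ends 20
  m8 at 20 (size 28, align 4) → ends 48
  m0 at 48 (size 4, align 4) → ends 52
  m3 at 52 (size 1, align 1) → ends 53
  m15 at 53 (size 1, align 1) → ends 54
  tail pad 2 to reach multiple of 8
  total 56 bytes, alignment 8
packed(4) layout:
  a at 0 (size 2, align 2) → ends 2
  m1 at 2 (size 1, align 1) → ends 3
  m2 at 3 (size 1, align 1) → ends 4
  m11 at 4 (size 8, align 4) → ends 12
  c at 12 (size 4, align 4) → ends 16
  m8 at 16 (size 28, align 4) → ends 44
  m0 at 44 (size 4, align 4) → ends 48
  m3 at 48 (size 1, align 1) → ends 49
  m15 at 49 (size 1, align 1) → ends 50
  tail pad 2 to reach multiple of 4
  total 52 bytes, alignment 4
56 − 52 = 4

4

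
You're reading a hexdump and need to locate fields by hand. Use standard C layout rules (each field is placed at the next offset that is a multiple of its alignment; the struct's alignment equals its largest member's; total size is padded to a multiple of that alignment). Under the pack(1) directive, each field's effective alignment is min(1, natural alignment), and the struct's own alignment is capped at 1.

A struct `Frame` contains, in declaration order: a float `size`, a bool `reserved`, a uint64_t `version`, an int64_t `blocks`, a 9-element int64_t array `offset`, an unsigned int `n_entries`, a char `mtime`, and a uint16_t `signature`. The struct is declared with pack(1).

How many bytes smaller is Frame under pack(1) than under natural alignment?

natural layout:
  size at 0 (size 4, align 4) → ends 4
  reserved at 4 (size 1, align 1) → ends 5
  pad 3 to align 8 for version
  version at 8 (size 8, align 8) → ends 16
  blocks at 16 (size 8, align 8) → ends 24
  offset at 24 (size 72, align 8) → ends 96
  n_entries at 96 (size 4, align 4) → ends 100
  mtime at 100 (size 1, align 1) → ends 101
  pad 1 to align 2 for signature
  signature at 102 (size 2, align 2) → ends 104
  total 104 bytes, alignment 8
packed(1) layout:
  size at 0 (size 4, align 1) → ends 4
  reserved at 4 (size 1, align 1) → ends 5
  version at 5 (size 8, align 1) → ends 13
  blocks at 13 (size 8, align 1) → ends 21
  offset at 21 (size 72, align 1) → ends 93
  n_entries at 93 (size 4, align 1) → ends 97
  mtime at 97 (size 1, align 1) → ends 98
  signature at 98 (size 2, align 1) → ends 100
  total 100 bytes, alignment 1
104 − 100 = 4

4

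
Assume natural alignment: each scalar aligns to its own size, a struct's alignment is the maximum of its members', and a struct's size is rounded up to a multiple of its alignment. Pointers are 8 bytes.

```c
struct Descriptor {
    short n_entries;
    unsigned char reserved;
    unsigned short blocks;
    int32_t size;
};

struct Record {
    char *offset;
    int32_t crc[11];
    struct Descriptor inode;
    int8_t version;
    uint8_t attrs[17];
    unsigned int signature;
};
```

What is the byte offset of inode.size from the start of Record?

60

Descriptor: @0: n_entries [2B, align 2] → 2; @2: reserved [1B, align 1] → 3; +1 pad (align 2); @4: blocks [2B, align 2] → 6; +2 pad (align 4); @8: size [4B, align 4] → 12; size 12, align 4
@0: offset [8B, align 8] → 8
@8: crc [44B, align 4] → 52
@52: inode [12B, align 4] → 64
within Descriptor: size at 8
52 + 8 = 60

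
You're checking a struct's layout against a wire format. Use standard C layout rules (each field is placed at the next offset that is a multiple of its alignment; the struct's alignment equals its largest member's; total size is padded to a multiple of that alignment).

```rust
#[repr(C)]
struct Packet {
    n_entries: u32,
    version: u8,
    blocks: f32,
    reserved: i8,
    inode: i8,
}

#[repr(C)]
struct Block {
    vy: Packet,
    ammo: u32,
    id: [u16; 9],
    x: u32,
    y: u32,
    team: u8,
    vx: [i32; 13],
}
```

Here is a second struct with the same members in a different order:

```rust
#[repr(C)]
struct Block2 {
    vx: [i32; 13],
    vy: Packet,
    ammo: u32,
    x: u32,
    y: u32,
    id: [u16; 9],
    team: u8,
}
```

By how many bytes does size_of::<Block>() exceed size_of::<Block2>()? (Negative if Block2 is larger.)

Packet: n_entries at 0 (size 4, align 4) → ends 4; version at 4 (size 1, align 1) → ends 5; pad 3 to align 4 for blocks; blocks at 8 (size 4, align 4) → ends 12; reserved at 12 (size 1, align 1) → ends 13; inode at 13 (size 1, align 1) → ends 14; tail pad 2 to reach multiple of 4; total 16 bytes, alignment 4
vy at 0 (size 16, align 4) → ends 16
ammo at 16 (size 4, align 4) → ends 20
id at 20 (size 18, align 2) → ends 38
pad 2 to align 4 for x
x at 40 (size 4, align 4) → ends 44
y at 44 (size 4, align 4) → ends 48
team at 48 (size 1, align 1) → ends 49
pad 3 to align 4 for vx
vx at 52 (size 52, align 4) → ends 104
total 104 bytes, alignment 4
— Block2 —
vx at 0 (size 52, align 4) → ends 52
vy at 52 (size 16, align 4) → ends 68
ammo at 68 (size 4, align 4) → ends 72
x at 72 (size 4, align 4) → ends 76
y at 76 (size 4, align 4) → ends 80
id at 80 (size 18, align 2) → ends 98
team at 98 (size 1, align 1) → ends 99
tail pad 1 to reach multiple of 4
total 100 bytes, alignment 4
104 − 100 = 4

4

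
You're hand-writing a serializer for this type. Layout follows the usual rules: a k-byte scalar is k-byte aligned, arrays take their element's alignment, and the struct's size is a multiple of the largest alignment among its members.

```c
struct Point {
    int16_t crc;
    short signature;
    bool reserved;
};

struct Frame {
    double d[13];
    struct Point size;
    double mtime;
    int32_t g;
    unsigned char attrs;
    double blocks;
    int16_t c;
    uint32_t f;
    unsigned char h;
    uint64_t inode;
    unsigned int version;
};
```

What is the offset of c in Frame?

136

Point: @0: crc [2B, align 2] → 2; @2: signature [2B, align 2] → 4; @4: reserved [1B, align 1] → 5; +1 tail pad (align 2); size 6, align 2
@0: d [104B, align 8] → 104
@104: size [6B, align 2] → 110
+2 pad (align 8)
@112: mtime [8B, align 8] → 120
@120: g [4B, align 4] → 124
@124: attrs [1B, align 1] → 125
+3 pad (align 8)
@128: blocks [8B, align 8] → 136
@136: c [2B, align 2] → 138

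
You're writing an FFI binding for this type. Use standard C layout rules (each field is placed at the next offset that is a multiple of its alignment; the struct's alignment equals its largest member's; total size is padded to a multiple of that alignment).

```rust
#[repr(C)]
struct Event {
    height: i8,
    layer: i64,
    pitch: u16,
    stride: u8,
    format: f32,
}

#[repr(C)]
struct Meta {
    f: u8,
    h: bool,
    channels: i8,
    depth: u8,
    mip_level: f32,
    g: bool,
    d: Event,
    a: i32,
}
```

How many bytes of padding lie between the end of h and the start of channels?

Event: 0..1  height  (1B, 1-aligned); 1..8  -- padding (7B); 8..16  layer  (8B, 8-aligned); 16..18  pitch  (2B, 2-aligned); 18..19  stride  (1B, 1-aligned); 19..20  -- padding (1B); 20..24  format  (4B, 4-aligned); sizeof = 24, alignof = 8
0..1  f  (1B, 1-aligned)
1..2  h  (1B, 1-aligned)
2..3  channels  (1B, 1-aligned)

0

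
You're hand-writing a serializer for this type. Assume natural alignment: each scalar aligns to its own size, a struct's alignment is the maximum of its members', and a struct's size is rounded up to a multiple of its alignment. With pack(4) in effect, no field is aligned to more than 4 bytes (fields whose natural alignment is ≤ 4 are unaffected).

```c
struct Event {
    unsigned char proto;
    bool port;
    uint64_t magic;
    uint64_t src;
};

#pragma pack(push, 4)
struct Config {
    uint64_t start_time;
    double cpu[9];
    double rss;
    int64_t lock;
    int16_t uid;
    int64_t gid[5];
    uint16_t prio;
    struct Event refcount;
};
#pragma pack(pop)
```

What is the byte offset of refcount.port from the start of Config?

145

Event: @0: proto [1B, align 1] → 1; @1: port [1B, align 1] → 2; +6 pad (align 8); @8: magic [8B, align 8] → 16; @16: src [8B, align 8] → 24; size 24, align 8
@0: start_time [8B, align 4] → 8
@8: cpu [72B, align 4] → 80
@80: rss [8B, align 4] → 88
@88: lock [8B, align 4] → 96
@96: uid [2B, align 2] → 98
+2 pad (align 4)
@100: gid [40B, align 4] → 140
@140: prio [2B, align 2] → 142
+2 pad (align 4)
@144: refcount [24B, align 4] → 168
within Event: port at 1
144 + 1 = 145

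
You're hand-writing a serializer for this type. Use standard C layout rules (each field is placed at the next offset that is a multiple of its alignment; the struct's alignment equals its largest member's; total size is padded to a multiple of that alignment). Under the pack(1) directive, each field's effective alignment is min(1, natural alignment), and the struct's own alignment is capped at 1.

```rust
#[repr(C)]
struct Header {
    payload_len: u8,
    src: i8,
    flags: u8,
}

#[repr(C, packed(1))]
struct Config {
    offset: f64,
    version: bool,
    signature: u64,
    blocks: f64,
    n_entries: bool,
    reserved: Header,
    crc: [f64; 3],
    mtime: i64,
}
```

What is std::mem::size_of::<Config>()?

61 bytes

Header: @0: payload_len [1B, align 1] → 1; @1: src [1B, align 1] → 2; @2: flags [1B, align 1] → 3; size 3, align 1
@0: offset [8B, align 1] → 8
@8: version [1B, align 1] → 9
@9: signature [8B, align 1] → 17
@17: blocks [8B, align 1] → 25
@25: n_entries [1B, align 1] → 26
@26: reserved [3B, align 1] → 29
@29: crc [24B, align 1] → 53
@53: mtime [8B, align 1] → 61
size 61, align 1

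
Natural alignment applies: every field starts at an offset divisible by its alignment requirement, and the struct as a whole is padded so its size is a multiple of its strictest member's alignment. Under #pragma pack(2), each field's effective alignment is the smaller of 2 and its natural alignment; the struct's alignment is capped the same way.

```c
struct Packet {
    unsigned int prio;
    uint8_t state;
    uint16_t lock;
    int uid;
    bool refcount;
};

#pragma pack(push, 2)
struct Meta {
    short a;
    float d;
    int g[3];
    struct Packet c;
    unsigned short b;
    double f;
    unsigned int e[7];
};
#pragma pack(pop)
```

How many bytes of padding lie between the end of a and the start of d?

Packet: @0: prio [4B, align 4] → 4; @4: state [1B, align 1] → 5; +1 pad (align 2); @6: lock [2B, align 2] → 8; @8: uid [4B, align 4] → 12; @12: refcount [1B, align 1] → 13; +3 tail pad (align 4); size 16, align 4
@0: a [2B, align 2] → 2
@2: d [4B, align 2] → 6

0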